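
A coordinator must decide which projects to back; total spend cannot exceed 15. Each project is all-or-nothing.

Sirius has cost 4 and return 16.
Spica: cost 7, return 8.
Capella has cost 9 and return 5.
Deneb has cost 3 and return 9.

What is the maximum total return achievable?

33

Take Sirius, Spica, and Deneb: cost 4 + 7 + 3 = 14 ≤ 15, return 16 + 8 + 9 = 33.
No other feasible combination does better.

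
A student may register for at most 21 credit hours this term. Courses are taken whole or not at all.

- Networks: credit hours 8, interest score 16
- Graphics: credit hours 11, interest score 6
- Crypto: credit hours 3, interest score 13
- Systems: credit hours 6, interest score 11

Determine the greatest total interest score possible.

Allowing fractional choices, the relaxed optimum would be about 42.2, but courses are indivisible.
Networks + Crypto + Systems: credit hours 8 + 3 + 6 = 17 ≤ 21, interest score 16 + 13 + 11 = 40.
Graphics + Crypto + Systems: credit hours 11 + 3 + 6 = 20 ≤ 21, interest score 6 + 13 + 11 = 30.
Best is Networks, Crypto, and Systems with total interest score 40.

40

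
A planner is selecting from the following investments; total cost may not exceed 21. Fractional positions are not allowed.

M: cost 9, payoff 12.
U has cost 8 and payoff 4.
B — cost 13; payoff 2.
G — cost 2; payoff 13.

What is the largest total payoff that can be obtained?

Allowing fractional choices, the relaxed optimum would be about 29.3, but investments are indivisible.
M + G: cost 9 + 2 = 11 ≤ 21, payoff 12 + 13 = 25.
M + U + G: cost 9 + 8 + 2 = 19 ≤ 21, payoff 12 + 4 + 13 = 29.
Best is M, U, and G with total payoff 29.

29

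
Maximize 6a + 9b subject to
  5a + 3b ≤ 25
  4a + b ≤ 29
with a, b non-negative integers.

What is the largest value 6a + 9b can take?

72

The continuous relaxation peaks at (0, 8.33) with value 75.00; rounding to a feasible lattice point costs some objective.
(a,b)=(0,8): 5·0+3·8=24≤25, 4·0+1·8=8≤29, objective 72.
(a,b)=(0,7): 5·0+3·7=21≤25, 4·0+1·7=7≤29, objective 63.
Maximum is 72 at (a,b)=(0,8).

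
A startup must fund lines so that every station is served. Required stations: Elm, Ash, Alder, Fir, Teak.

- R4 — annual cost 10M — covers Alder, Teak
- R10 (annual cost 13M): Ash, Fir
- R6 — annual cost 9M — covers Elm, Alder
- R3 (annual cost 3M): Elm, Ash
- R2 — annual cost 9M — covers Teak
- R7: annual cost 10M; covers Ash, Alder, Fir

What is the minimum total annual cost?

Choose R3, R2, and R7: together they cover Elm, Ash, Alder, Fir, Teak — every station.
Total annual cost: 3 + 9 + 10 = 22.

22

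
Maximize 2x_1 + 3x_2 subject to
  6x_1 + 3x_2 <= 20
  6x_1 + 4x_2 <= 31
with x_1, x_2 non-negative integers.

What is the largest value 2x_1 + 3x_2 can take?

18

Relaxing integrality, the LP optimum is 20.00 at (x_1,x_2) = (0, 6.67), which is not an integer point.
(x_1,x_2)=(0,6): 6·0+3·6=18≤20, 6·0+4·6=24≤31, objective 18.
(x_1,x_2)=(0,5): 6·0+3·5=15≤20, 6·0+4·5=20≤31, objective 15.
Maximum is 18 at (x_1,x_2)=(0,6).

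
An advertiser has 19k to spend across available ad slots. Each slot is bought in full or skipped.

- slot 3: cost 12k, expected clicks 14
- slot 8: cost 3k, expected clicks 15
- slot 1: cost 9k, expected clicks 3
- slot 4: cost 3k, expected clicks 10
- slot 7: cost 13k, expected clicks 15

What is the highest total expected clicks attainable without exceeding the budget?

Allowing fractional choices, the relaxed optimum would be about 40.2, but ad slots are indivisible.
slot 8 + slot 7: cost 3 + 13 = 16 ≤ 19, expected clicks 15 + 15 = 30.
slot 3 + slot 8 + slot 4: cost 12 + 3 + 3 = 18 ≤ 19, expected clicks 14 + 15 + 10 = 39.
slot 8 + slot 4 + slot 7: cost 3 + 3 + 13 = 19 ≤ 19, expected clicks 15 + 10 + 15 = 40.
Best is slot 8, slot 4, and slot 7 with total expected clicks 40.

40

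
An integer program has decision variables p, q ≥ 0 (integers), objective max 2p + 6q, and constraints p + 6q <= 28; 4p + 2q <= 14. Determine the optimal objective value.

26

(p,q)=(1,4): 1·1+6·4=25≤28, 4·1+2·4=12≤14, objective 26.
(p,q)=(0,4): 1·0+6·4=24≤28, 4·0+2·4=8≤14, objective 24.
(p,q)=(2,3): 1·2+6·3=20≤28, 4·2+2·3=14≤14, objective 22.
No feasible integer point exceeds 26.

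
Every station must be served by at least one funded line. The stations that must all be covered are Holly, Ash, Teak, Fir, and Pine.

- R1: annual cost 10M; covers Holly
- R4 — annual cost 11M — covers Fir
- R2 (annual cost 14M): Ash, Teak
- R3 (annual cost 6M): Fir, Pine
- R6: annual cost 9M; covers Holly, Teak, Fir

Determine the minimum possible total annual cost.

29

This is a weighted set-cover instance.
Choose R2, R3, and R6: together they cover Holly, Ash, Teak, Fir, Pine — every station.
Total annual cost: 14 + 6 + 9 = 29.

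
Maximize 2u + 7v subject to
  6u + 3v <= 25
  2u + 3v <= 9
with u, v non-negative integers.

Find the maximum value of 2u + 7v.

21

(u,v)=(0,3): 6·0+3·3=9≤25, 2·0+3·3=9≤9, objective 21.
(u,v)=(1,2): 6·1+3·2=12≤25, 2·1+3·2=8≤9, objective 16.
(u,v)=(0,2): 6·0+3·2=6≤25, 2·0+3·2=6≤9, objective 14.
Maximum is 21 at (u,v)=(0,3).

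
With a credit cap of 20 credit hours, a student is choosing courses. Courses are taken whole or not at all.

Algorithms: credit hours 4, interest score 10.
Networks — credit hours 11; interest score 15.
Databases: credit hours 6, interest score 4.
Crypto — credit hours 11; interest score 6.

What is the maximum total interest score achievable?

Networks + Databases: credit hours 11 + 6 = 17 ≤ 20, interest score 15 + 4 = 19.
Algorithms + Crypto: credit hours 4 + 11 = 15 ≤ 20, interest score 10 + 6 = 16.
Algorithms + Networks: credit hours 4 + 11 = 15 ≤ 20, interest score 10 + 15 = 25.
Best is Algorithms and Networks with total interest score 25.

25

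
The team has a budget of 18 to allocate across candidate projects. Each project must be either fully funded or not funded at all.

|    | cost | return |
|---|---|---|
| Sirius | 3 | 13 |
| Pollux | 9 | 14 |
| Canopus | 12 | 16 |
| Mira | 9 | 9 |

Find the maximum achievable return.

Allowing fractional choices, the relaxed optimum would be about 35.0, but projects are indivisible.
Sirius + Canopus: cost 3 + 12 = 15 ≤ 18, return 13 + 16 = 29.
Pollux + Mira: cost 9 + 9 = 18 ≤ 18, return 14 + 9 = 23.
Sirius + Pollux: cost 3 + 9 = 12 ≤ 18, return 13 + 14 = 27.
Best is Sirius and Canopus with total return 29.

29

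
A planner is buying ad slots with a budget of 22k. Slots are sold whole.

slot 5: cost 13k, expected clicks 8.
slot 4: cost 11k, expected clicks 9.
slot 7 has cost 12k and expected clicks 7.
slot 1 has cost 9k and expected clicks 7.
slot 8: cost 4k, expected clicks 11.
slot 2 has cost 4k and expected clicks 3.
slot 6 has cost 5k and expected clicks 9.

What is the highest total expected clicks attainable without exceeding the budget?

slot 5 + slot 8 + slot 6: cost 13 + 4 + 5 = 22 ≤ 22, expected clicks 8 + 11 + 9 = 28.
slot 4 + slot 8 + slot 6: cost 11 + 4 + 5 = 20 ≤ 22, expected clicks 9 + 11 + 9 = 29.
slot 1 + slot 8 + slot 2 + slot 6: cost 9 + 4 + 4 + 5 = 22 ≤ 22, expected clicks 7 + 11 + 3 + 9 = 30.
Best is slot 1, slot 8, slot 2, and slot 6 with total expected clicks 30.

30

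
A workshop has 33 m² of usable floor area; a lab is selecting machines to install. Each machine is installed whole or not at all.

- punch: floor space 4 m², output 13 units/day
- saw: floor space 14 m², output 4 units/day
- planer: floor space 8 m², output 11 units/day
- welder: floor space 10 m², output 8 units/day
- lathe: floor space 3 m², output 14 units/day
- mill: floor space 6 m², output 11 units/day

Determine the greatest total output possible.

57

punch + welder + lathe + mill: floor space 4 + 10 + 3 + 6 = 23 ≤ 33, output 13 + 8 + 14 + 11 = 46.
punch + planer + welder + lathe + mill: floor space 4 + 8 + 10 + 3 + 6 = 31 ≤ 33, output 13 + 11 + 8 + 14 + 11 = 57.
punch + planer + lathe + mill: floor space 4 + 8 + 3 + 6 = 21 ≤ 33, output 13 + 11 + 14 + 11 = 49.
Best is punch, planer, welder, lathe, and mill with total output 57.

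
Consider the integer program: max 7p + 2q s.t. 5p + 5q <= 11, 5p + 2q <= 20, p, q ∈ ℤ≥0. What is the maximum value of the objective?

14

Relaxing integrality, the LP optimum is 15.40 at (p,q) = (2.2, 0), which is not an integer point.
(p,q)=(2,0): 5·2+5·0=10≤11, 5·2+2·0=10≤20, objective 14.
(p,q)=(1,1): 5·1+5·1=10≤11, 5·1+2·1=7≤20, objective 9.
(p,q)=(1,0): 5·1+5·0=5≤11, 5·1+2·0=5≤20, objective 7.
No feasible integer point exceeds 14.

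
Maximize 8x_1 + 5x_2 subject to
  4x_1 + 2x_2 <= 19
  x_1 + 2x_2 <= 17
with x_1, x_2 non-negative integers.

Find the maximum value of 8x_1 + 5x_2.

(x_1,x_2)=(1,7) is feasible, giving 43.
(x_1,x_2)=(0,8) is feasible, giving 40.
(x_1,x_2)=(1,6) is feasible, giving 38.
(x_1,x_2)=(0,7) is feasible, giving 35.
No feasible integer point exceeds 43.

43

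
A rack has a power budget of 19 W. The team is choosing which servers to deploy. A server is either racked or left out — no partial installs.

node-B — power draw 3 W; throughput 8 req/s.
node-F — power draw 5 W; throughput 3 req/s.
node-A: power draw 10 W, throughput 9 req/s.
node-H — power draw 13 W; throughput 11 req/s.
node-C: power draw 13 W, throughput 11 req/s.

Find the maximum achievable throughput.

20

Allowing fractional choices, the relaxed optimum would be about 22.1, but servers are indivisible.
node-B + node-H: power draw 3 + 13 = 16 ≤ 19, throughput 8 + 11 = 19.
node-B + node-F + node-A: power draw 3 + 5 + 10 = 18 ≤ 19, throughput 8 + 3 + 9 = 20.
Best is node-B, node-F, and node-A with total throughput 20.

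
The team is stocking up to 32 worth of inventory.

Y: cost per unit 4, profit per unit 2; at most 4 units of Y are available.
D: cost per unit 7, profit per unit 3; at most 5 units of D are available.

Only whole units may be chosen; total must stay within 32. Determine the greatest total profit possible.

14

This is a bounded integer knapsack.
Y has the best ratio (2/4); taking only Y gives at most 4×2 = 8 (stopped by the supply cap of 4).
Mixing does better — 1×Y and 4×D: cost 32 ≤ 32, profit 1·2 + 4·3 = 14.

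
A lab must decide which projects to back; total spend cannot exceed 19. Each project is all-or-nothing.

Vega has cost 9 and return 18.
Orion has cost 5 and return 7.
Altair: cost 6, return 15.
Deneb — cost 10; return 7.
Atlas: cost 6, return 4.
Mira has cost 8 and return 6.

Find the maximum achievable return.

33

Take Vega and Altair: cost 9 + 6 = 15 ≤ 19, return 18 + 15 = 33.
No other feasible combination does better.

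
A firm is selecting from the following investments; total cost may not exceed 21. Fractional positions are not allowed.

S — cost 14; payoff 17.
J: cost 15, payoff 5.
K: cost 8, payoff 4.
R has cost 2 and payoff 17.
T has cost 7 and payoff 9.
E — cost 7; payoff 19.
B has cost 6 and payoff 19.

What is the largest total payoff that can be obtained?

R + T + B: cost 2 + 7 + 6 = 15 ≤ 21, payoff 17 + 9 + 19 = 45.
T + E + B: cost 7 + 7 + 6 = 20 ≤ 21, payoff 9 + 19 + 19 = 47.
R + E + B: cost 2 + 7 + 6 = 15 ≤ 21, payoff 17 + 19 + 19 = 55.
Best is R, E, and B with total payoff 55.

55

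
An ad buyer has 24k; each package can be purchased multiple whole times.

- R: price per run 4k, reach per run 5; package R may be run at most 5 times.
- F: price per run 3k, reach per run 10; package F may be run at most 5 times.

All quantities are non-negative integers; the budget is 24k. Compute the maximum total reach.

60

1×R and 5×F: price 19 ≤ 24, reach 1·5 + 5·10 = 55.
2×R and 5×F: price 23 ≤ 24, reach 2·5 + 5·10 = 60.
Best is 60.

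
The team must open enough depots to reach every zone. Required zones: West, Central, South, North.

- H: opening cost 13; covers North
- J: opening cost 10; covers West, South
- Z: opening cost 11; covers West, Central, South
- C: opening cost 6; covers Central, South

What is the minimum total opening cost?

Choose H and Z: together they cover West, Central, South, North — every zone.
Total opening cost: 13 + 11 = 24.

24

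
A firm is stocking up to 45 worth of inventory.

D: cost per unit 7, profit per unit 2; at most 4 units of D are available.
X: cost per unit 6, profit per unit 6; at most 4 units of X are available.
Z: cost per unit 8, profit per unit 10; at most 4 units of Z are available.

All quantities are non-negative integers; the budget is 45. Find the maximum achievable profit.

52

Z has the best ratio (10/8); taking only Z gives at most 4×10 = 40 (stopped by the supply cap of 4).
Mixing does better — 2×X and 4×Z: cost 44 ≤ 45, profit 2·6 + 4·10 = 52.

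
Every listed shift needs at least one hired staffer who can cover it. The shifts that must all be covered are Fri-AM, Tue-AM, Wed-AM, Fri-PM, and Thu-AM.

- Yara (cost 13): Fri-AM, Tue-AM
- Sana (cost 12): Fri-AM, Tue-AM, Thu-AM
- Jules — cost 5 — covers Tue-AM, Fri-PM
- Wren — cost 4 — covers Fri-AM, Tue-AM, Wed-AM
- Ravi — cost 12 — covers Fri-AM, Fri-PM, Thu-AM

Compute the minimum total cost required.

The greedy cost-per-new-shift heuristic would pick Wren, Jules, and Sana for 21, but a cheaper cover exists.
Choose Wren and Ravi: together they cover Fri-AM, Tue-AM, Wed-AM, Fri-PM, Thu-AM — every shift.
Total cost: 4 + 12 = 16.
No cover costs less than 16.

16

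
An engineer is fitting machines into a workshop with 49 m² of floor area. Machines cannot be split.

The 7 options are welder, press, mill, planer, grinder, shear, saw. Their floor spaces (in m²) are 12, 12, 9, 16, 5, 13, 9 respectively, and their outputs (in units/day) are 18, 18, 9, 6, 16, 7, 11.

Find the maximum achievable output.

72

welder + press + mill + grinder + saw: floor space 12 + 12 + 9 + 5 + 9 = 47 ≤ 49, output 18 + 18 + 9 + 16 + 11 = 72.
welder + press + grinder + saw: floor space 12 + 12 + 5 + 9 = 38 ≤ 49, output 18 + 18 + 16 + 11 = 63.
welder + press + mill + grinder: floor space 12 + 12 + 9 + 5 = 38 ≤ 49, output 18 + 18 + 9 + 16 = 61.
Best is welder, press, mill, grinder, and saw with total output 72.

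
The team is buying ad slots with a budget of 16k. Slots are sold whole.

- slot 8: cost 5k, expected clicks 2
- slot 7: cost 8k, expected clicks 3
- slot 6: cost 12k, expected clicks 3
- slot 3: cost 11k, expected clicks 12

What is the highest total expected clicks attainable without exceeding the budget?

14

slot 3: cost 11 ≤ 16, expected clicks 12.
slot 8 + slot 3: cost 5 + 11 = 16 ≤ 16, expected clicks 2 + 12 = 14.
Best is slot 8 and slot 3 with total expected clicks 14.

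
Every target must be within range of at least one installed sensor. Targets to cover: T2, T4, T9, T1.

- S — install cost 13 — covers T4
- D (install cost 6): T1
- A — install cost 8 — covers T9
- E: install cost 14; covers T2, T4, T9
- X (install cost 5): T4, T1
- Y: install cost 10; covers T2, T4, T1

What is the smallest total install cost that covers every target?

18

The greedy cost-per-new-target heuristic would pick X and E for 19, but a cheaper cover exists.
Choose A and Y: together they cover T2, T4, T9, T1 — every target.
Total install cost: 8 + 10 = 18.
No cover costs less than 18.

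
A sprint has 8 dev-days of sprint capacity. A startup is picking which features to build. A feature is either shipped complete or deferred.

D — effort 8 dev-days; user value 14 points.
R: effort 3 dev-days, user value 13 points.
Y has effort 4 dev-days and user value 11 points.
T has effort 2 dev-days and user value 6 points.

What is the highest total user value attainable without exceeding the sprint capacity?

24

Take R and Y: effort 3 + 4 = 7 ≤ 8, user value 13 + 11 = 24.
No other feasible combination does better.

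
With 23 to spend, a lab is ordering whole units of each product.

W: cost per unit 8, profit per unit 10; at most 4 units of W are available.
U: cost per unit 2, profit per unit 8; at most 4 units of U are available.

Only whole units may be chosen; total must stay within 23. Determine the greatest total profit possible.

This is a bounded integer knapsack.
U has the best ratio (8/2); taking only U gives at most 4×8 = 32 (stopped by the supply cap of 4).
Mixing does better — 2×W and 3×U: cost 22 ≤ 23, profit 2·10 + 3·8 = 44.

44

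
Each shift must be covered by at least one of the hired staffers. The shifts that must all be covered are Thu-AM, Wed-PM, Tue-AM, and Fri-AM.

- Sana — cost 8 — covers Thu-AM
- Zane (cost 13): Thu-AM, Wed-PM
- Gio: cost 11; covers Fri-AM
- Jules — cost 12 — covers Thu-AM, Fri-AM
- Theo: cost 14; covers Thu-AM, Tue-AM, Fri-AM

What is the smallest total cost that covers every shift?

Choose Zane and Theo: together they cover Thu-AM, Wed-PM, Tue-AM, Fri-AM — every shift.
Total cost: 13 + 14 = 27.
No cover costs less than 27.

27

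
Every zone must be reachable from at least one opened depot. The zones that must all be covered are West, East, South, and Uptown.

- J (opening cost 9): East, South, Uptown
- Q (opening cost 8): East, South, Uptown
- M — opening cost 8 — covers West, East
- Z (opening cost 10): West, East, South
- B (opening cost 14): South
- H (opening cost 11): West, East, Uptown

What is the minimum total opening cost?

Choose Q and M: together they cover West, East, South, Uptown — every zone.
Total opening cost: 8 + 8 = 16.
No cover costs less than 16.

16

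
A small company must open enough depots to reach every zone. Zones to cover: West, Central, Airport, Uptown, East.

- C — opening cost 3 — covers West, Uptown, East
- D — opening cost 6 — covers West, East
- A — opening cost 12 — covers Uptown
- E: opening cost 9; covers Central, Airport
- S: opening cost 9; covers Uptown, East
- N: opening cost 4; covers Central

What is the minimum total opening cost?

12

This is a weighted set-cover instance.
The greedy cost-per-new-zone heuristic would pick C, N, and E for 16, but a cheaper cover exists.
Choose C and E: together they cover West, Central, Airport, Uptown, East — every zone.
Total opening cost: 3 + 9 = 12.
No cover costs less than 12.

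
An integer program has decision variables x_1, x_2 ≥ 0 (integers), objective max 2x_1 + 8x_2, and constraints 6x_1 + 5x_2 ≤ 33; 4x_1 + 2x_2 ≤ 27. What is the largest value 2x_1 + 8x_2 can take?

Relaxing integrality, the LP optimum is 52.80 at (x_1,x_2) = (0, 6.6), which is not an integer point.
(x_1,x_2)=(0,6): 6·0+5·6=30≤33, 4·0+2·6=12≤27, objective 48.
(x_1,x_2)=(1,5): 6·1+5·5=31≤33, 4·1+2·5=14≤27, objective 42.
(x_1,x_2)=(0,5): 6·0+5·5=25≤33, 4·0+2·5=10≤27, objective 40.
No feasible integer point exceeds 48.

48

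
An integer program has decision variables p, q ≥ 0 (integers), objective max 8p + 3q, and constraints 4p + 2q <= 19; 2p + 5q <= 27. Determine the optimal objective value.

35

Relaxing integrality, the LP optimum is 38.00 at (p,q) = (4.75, 0), which is not an integer point.
(p,q)=(4,1) is feasible, giving 35.
(p,q)=(4,0) is feasible, giving 32.
(p,q)=(3,2) is feasible, giving 30.
No feasible integer point exceeds 35.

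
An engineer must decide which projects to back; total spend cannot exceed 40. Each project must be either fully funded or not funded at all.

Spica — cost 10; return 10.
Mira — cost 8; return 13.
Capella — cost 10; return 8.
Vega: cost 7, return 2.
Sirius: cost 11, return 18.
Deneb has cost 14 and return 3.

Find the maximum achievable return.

49

Allowing fractional choices, the relaxed optimum would be about 49.3, but projects are indivisible.
Spica + Mira + Sirius: cost 10 + 8 + 11 = 29 ≤ 40, return 10 + 13 + 18 = 41.
Spica + Mira + Vega + Sirius: cost 10 + 8 + 7 + 11 = 36 ≤ 40, return 10 + 13 + 2 + 18 = 43.
Spica + Mira + Capella + Sirius: cost 10 + 8 + 10 + 11 = 39 ≤ 40, return 10 + 13 + 8 + 18 = 49.
Best is Spica, Mira, Capella, and Sirius with total return 49.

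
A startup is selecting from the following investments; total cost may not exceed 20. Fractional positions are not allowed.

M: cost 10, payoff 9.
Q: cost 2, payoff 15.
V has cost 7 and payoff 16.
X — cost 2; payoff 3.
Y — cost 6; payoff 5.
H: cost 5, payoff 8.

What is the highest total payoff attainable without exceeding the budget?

Allowing fractional choices, the relaxed optimum would be about 45.6, but investments are indivisible.
M + Q + V: cost 10 + 2 + 7 = 19 ≤ 20, payoff 9 + 15 + 16 = 40.
Q + V + Y + H: cost 2 + 7 + 6 + 5 = 20 ≤ 20, payoff 15 + 16 + 5 + 8 = 44.
Q + V + X + H: cost 2 + 7 + 2 + 5 = 16 ≤ 20, payoff 15 + 16 + 3 + 8 = 42.
Best is Q, V, Y, and H with total payoff 44.

44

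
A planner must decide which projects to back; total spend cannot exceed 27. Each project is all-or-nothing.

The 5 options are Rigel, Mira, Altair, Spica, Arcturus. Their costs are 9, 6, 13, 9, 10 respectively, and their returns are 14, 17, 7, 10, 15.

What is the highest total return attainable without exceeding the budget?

46

Allowing fractional choices, the relaxed optimum would be about 48.2, but projects are indivisible.
Rigel + Mira + Arcturus: cost 9 + 6 + 10 = 25 ≤ 27, return 14 + 17 + 15 = 46.
Mira + Spica + Arcturus: cost 6 + 9 + 10 = 25 ≤ 27, return 17 + 10 + 15 = 42.
Best is Rigel, Mira, and Arcturus with total return 46.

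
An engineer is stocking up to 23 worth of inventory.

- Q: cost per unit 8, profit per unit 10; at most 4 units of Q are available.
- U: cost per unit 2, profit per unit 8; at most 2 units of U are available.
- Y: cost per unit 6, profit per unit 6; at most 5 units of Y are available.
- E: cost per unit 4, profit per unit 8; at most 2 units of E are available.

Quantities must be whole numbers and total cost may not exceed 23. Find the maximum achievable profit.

42

U has the best ratio (8/2); taking only U gives at most 2×8 = 16 (stopped by the supply cap of 2).
Mixing does better — 1×Q, 2×U, and 2×E: cost 20 ≤ 23, profit 1·10 + 2·8 + 2·8 = 42.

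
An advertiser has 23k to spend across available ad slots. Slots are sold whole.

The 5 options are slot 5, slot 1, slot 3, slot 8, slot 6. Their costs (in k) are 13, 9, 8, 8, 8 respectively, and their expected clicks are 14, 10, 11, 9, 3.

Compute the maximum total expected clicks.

25

slot 5 + slot 1: cost 13 + 9 = 22 ≤ 23, expected clicks 14 + 10 = 24.
slot 5 + slot 3: cost 13 + 8 = 21 ≤ 23, expected clicks 14 + 11 = 25.
Best is slot 5 and slot 3 with total expected clicks 25.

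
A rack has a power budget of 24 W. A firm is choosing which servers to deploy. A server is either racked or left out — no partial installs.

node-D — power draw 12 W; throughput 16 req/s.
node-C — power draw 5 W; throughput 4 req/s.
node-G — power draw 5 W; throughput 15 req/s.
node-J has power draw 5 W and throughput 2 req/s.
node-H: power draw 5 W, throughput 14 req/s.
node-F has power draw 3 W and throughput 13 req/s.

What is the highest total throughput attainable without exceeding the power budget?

This is an integer program with binary decision variables.
node-C + node-G + node-H + node-F: power draw 5 + 5 + 5 + 3 = 18 ≤ 24, throughput 4 + 15 + 14 + 13 = 46.
node-C + node-G + node-J + node-H + node-F: power draw 5 + 5 + 5 + 5 + 3 = 23 ≤ 24, throughput 4 + 15 + 2 + 14 + 13 = 48.
Best is node-C, node-G, node-J, node-H, and node-F with total throughput 48.

48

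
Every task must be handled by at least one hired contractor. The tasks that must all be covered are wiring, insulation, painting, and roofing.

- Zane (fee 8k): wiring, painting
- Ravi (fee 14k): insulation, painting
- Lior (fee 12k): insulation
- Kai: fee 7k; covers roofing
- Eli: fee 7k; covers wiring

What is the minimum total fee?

27

This is an integer covering problem.
Choose Zane, Lior, and Kai: together they cover wiring, insulation, painting, roofing — every task.
Total fee: 8 + 12 + 7 = 27.
No cover costs less than 27.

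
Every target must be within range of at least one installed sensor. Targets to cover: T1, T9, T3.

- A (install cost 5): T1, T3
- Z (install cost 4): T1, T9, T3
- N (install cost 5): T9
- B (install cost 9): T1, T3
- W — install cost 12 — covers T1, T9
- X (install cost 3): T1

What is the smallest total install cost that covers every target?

Z alone covers T1, T9, T3 — every target.
Total install cost: 4.
No cover costs less than 4.

4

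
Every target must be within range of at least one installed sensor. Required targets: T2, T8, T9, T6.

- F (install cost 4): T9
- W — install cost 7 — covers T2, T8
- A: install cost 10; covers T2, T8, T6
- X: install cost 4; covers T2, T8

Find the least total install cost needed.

14

The greedy cost-per-new-target heuristic would pick X, F, and A for 18, but a cheaper cover exists.
Choose F and A: together they cover T2, T8, T9, T6 — every target.
Total install cost: 4 + 10 = 14.
No cover costs less than 14.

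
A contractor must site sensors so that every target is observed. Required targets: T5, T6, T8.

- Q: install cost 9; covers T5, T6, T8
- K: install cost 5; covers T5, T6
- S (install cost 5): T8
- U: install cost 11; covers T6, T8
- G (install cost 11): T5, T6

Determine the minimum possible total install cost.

The greedy cost-per-new-target heuristic would pick K and S for 10, but a cheaper cover exists.
Q alone covers T5, T6, T8 — every target.
Total install cost: 9.
No cover costs less than 9.

9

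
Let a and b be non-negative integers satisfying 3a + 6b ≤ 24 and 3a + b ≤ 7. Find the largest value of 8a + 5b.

(a,b)=(1,3): 3·1+6·3=21≤24, 3·1+1·3=6≤7, objective 23.
(a,b)=(0,4): 3·0+6·4=24≤24, 3·0+1·4=4≤7, objective 20.
No feasible integer point exceeds 23.

23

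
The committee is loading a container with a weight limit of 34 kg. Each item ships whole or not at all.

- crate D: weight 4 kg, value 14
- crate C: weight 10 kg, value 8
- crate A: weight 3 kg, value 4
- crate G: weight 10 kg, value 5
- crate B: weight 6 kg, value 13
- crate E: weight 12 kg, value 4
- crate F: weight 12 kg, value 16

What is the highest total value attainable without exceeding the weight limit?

51

Take crate D, crate C, crate B, and crate F: weight 4 + 10 + 6 + 12 = 32 ≤ 34, value 14 + 8 + 13 + 16 = 51.
No other feasible combination does better.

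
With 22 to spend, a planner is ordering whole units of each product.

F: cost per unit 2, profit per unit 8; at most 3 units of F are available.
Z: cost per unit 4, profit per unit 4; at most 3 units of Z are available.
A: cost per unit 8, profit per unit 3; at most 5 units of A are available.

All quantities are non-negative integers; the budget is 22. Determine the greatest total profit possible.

Take 3×F and 3×Z: cost 18 ≤ 22, profit 3·8 + 3·4 = 36.
F has the best ratio (8/2) and is taken to its limit of 3; remaining capacity is filled optimally with the others.

36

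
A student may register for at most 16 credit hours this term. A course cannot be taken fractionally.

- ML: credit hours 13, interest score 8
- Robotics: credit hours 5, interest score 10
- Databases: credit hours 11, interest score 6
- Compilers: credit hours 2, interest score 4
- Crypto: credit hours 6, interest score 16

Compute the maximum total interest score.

30

Allowing fractional choices, the relaxed optimum would be about 31.8, but courses are indivisible.
Compilers + Crypto: credit hours 2 + 6 = 8 ≤ 16, interest score 4 + 16 = 20.
Robotics + Compilers + Crypto: credit hours 5 + 2 + 6 = 13 ≤ 16, interest score 10 + 4 + 16 = 30.
Robotics + Crypto: credit hours 5 + 6 = 11 ≤ 16, interest score 10 + 16 = 26.
Best is Robotics, Compilers, and Crypto with total interest score 30.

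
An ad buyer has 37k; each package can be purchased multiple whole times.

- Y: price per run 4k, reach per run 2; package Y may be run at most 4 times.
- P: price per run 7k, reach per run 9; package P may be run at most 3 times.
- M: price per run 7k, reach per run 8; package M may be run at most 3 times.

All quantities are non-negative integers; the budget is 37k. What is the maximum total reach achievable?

P has the best ratio (9/7); taking only P gives at most 3×9 = 27 (stopped by the supply cap of 3).
Mixing does better — 3×P and 2×M: price 35 ≤ 37, reach 3·9 + 2·8 = 43.

43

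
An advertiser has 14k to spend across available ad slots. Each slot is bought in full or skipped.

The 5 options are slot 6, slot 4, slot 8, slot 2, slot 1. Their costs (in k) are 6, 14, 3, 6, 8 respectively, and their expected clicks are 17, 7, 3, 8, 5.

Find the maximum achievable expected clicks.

Allowing fractional choices, the relaxed optimum would be about 27.0, but ad slots are indivisible.
slot 6 + slot 2: cost 6 + 6 = 12 ≤ 14, expected clicks 17 + 8 = 25.
slot 6 + slot 8: cost 6 + 3 = 9 ≤ 14, expected clicks 17 + 3 = 20.
slot 6 + slot 1: cost 6 + 8 = 14 ≤ 14, expected clicks 17 + 5 = 22.
Best is slot 6 and slot 2 with total expected clicks 25.

25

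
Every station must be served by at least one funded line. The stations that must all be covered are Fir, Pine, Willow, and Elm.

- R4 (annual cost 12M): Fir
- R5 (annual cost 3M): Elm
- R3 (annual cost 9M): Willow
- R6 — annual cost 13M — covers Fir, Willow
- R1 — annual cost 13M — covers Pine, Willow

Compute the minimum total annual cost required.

The greedy cost-per-new-station heuristic would pick R5, R6, and R1 for 29, but a cheaper cover exists.
Choose R4, R5, and R1: together they cover Fir, Pine, Willow, Elm — every station.
Total annual cost: 12 + 3 + 13 = 28.
No cover costs less than 28.

28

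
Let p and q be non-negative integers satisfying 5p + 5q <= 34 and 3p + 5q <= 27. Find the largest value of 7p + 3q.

42

(p,q)=(6,0) is feasible, giving 42.
(p,q)=(5,1) is feasible, giving 38.
(p,q)=(5,0) is feasible, giving 35.
The best lattice point is (6,0), giving 42.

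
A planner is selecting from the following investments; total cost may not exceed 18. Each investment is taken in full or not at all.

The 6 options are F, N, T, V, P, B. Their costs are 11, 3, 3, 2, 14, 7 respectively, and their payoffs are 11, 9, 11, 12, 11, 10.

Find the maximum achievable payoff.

N + T + V + B: cost 3 + 3 + 2 + 7 = 15 ≤ 18, payoff 9 + 11 + 12 + 10 = 42.
F + T + V: cost 11 + 3 + 2 = 16 ≤ 18, payoff 11 + 11 + 12 = 34.
T + V + B: cost 3 + 2 + 7 = 12 ≤ 18, payoff 11 + 12 + 10 = 33.
Best is N, T, V, and B with total payoff 42.

42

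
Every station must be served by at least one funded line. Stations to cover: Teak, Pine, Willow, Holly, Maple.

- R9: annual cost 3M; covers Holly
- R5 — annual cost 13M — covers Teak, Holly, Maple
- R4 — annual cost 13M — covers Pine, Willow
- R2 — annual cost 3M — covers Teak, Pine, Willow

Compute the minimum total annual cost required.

16

This is a weighted set-cover instance.
Choose R5 and R2: together they cover Teak, Pine, Willow, Holly, Maple — every station.
Total annual cost: 13 + 3 = 16.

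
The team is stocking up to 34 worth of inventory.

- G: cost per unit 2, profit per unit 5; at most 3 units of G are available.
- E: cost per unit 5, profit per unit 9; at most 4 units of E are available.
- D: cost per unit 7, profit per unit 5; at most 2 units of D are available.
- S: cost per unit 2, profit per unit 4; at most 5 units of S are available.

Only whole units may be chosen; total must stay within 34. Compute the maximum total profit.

G has the best ratio (5/2); taking only G gives at most 3×5 = 15 (stopped by the supply cap of 3).
Mixing does better — 3×G, 4×E, and 4×S: cost 34 ≤ 34, profit 3·5 + 4·9 + 4·4 = 67.

67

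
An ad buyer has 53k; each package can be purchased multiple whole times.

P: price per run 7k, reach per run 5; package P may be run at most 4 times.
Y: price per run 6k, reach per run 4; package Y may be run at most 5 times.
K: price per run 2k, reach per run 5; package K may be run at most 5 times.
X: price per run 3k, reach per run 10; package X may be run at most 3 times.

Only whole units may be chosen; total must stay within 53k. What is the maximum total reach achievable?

X has the best ratio (10/3); taking only X gives at most 3×10 = 30 (stopped by the supply cap of 3).
Mixing does better — 4×P, 1×Y, 5×K, and 3×X: price 53 ≤ 53, reach 4·5 + 1·4 + 5·5 + 3·10 = 79.

79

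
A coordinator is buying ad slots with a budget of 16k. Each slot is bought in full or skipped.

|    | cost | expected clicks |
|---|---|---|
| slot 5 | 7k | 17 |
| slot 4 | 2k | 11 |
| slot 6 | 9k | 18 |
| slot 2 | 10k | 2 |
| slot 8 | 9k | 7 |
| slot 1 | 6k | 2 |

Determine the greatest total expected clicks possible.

slot 5 + slot 4 + slot 1: cost 7 + 2 + 6 = 15 ≤ 16, expected clicks 17 + 11 + 2 = 30.
slot 5 + slot 6: cost 7 + 9 = 16 ≤ 16, expected clicks 17 + 18 = 35.
slot 4 + slot 6: cost 2 + 9 = 11 ≤ 16, expected clicks 11 + 18 = 29.
Best is slot 5 and slot 6 with total expected clicks 35.

35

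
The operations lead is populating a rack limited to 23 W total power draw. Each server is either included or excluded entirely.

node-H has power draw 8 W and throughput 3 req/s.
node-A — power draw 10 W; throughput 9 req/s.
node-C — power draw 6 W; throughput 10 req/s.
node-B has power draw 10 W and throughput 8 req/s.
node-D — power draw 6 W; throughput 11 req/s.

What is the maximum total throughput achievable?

node-A + node-C + node-D: power draw 10 + 6 + 6 = 22 ≤ 23, throughput 9 + 10 + 11 = 30.
node-C + node-B + node-D: power draw 6 + 10 + 6 = 22 ≤ 23, throughput 10 + 8 + 11 = 29.
Best is node-A, node-C, and node-D with total throughput 30.

30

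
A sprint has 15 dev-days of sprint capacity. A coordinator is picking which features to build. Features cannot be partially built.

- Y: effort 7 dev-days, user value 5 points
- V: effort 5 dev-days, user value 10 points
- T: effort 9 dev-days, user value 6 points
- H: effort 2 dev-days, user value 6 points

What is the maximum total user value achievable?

21

V + T: effort 5 + 9 = 14 ≤ 15, user value 10 + 6 = 16.
Y + V + H: effort 7 + 5 + 2 = 14 ≤ 15, user value 5 + 10 + 6 = 21.
V + H: effort 5 + 2 = 7 ≤ 15, user value 10 + 6 = 16.
Best is Y, V, and H with total user value 21.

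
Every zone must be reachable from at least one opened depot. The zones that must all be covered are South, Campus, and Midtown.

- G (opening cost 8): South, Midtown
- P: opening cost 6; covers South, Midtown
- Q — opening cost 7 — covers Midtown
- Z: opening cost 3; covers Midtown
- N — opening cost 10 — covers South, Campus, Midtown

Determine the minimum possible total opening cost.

10

This is an integer covering problem.
The greedy cost-per-new-zone heuristic would pick P and N for 16, but a cheaper cover exists.
N alone covers South, Campus, Midtown — every zone.
Total opening cost: 10.
No cover costs less than 10.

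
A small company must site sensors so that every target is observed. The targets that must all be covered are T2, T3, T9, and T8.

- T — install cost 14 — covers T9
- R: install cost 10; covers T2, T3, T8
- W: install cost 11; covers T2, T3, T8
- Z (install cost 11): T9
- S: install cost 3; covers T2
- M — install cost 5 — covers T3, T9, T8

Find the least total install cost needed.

8

This is an integer covering problem.
Choose S and M: together they cover T2, T3, T9, T8 — every target.
Total install cost: 3 + 5 = 8.
No cover costs less than 8.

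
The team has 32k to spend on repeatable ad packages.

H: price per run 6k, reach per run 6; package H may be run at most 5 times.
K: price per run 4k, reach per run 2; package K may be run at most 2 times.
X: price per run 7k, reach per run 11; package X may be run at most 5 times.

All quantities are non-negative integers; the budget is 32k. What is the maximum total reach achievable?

46

1×K and 4×X: price 32 ≤ 32, reach 1·2 + 4·11 = 46.
4×X: price 28 ≤ 32, reach 4·11 = 44.
Best is 46.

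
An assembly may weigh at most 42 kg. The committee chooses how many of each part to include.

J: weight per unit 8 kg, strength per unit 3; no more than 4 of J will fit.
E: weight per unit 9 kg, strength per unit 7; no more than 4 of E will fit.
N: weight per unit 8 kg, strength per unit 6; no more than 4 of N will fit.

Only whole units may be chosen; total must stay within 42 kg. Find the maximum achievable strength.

This is a bounded integer knapsack.
Take 2×E and 3×N: weight 42 ≤ 42, strength 2·7 + 3·6 = 32.
No other integer combination yields more.

32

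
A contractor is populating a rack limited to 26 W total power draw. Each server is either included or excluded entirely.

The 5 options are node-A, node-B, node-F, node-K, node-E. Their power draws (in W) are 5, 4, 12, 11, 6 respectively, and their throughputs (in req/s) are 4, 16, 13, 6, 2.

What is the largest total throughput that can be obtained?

33

Allowing fractional choices, the relaxed optimum would be about 35.7, but servers are indivisible.
node-B + node-F: power draw 4 + 12 = 16 ≤ 26, throughput 16 + 13 = 29.
node-B + node-F + node-E: power draw 4 + 12 + 6 = 22 ≤ 26, throughput 16 + 13 + 2 = 31.
node-A + node-B + node-F: power draw 5 + 4 + 12 = 21 ≤ 26, throughput 4 + 16 + 13 = 33.
Best is node-A, node-B, and node-F with total throughput 33.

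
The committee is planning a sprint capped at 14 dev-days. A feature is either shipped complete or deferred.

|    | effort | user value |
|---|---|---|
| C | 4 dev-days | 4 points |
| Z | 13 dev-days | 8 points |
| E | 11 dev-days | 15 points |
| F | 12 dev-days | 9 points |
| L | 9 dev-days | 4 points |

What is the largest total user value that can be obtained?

Treat it as a binary knapsack problem.
Take E: effort 11 ≤ 14, user value 15.
No other feasible combination does better.

15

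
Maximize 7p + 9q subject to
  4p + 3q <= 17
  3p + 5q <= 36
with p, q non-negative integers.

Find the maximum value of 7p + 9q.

(p,q)=(0,5): 4·0+3·5=15≤17, 3·0+5·5=25≤36, objective 45.
(p,q)=(1,4): 4·1+3·4=16≤17, 3·1+5·4=23≤36, objective 43.
(p,q)=(0,4): 4·0+3·4=12≤17, 3·0+5·4=20≤36, objective 36.
The best lattice point is (0,5), giving 45.

45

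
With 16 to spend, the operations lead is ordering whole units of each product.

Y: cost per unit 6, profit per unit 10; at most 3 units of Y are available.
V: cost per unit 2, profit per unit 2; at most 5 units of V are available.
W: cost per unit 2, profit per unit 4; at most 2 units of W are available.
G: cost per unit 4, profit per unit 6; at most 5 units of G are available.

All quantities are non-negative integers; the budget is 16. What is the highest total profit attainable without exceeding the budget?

28

This is a bounded integer knapsack.
W has the best ratio (4/2); taking only W gives at most 2×4 = 8 (stopped by the supply cap of 2).
Mixing does better — 2×Y and 2×W: cost 16 ≤ 16, profit 2·10 + 2·4 = 28.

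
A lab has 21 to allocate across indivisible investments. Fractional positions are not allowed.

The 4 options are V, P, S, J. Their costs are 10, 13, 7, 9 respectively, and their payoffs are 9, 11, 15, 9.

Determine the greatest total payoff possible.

26

P + S: cost 13 + 7 = 20 ≤ 21, payoff 11 + 15 = 26.
S + J: cost 7 + 9 = 16 ≤ 21, payoff 15 + 9 = 24.
V + S: cost 10 + 7 = 17 ≤ 21, payoff 9 + 15 = 24.
Best is P and S with total payoff 26.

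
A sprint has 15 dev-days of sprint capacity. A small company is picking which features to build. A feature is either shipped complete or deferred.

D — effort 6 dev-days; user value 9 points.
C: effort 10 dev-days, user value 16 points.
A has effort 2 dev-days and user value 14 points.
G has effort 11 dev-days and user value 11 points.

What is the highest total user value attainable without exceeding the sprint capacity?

Allowing fractional choices, the relaxed optimum would be about 34.5, but features are indivisible.
C + A: effort 10 + 2 = 12 ≤ 15, user value 16 + 14 = 30.
A + G: effort 2 + 11 = 13 ≤ 15, user value 14 + 11 = 25.
D + A: effort 6 + 2 = 8 ≤ 15, user value 9 + 14 = 23.
Best is C and A with total user value 30.

30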